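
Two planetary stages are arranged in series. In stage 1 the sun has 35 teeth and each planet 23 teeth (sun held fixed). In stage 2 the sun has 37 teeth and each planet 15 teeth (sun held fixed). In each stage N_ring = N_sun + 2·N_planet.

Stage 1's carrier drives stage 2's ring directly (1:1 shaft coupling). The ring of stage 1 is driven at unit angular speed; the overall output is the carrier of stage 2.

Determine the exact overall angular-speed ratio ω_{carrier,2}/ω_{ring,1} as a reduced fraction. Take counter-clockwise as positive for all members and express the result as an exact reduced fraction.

5427/12064

Stage 1: N_ring = 35 + 2·23 = 81
Stage 1: 35(ω_s−ω_c) = −81(ω_r−ω_c),  ω_s=0, ω_r=1
Stage 1: 35(0−ω_c) = −81(1−ω_c)  ⇒  116ω_c = 81  ⇒  ω_c = 81/116
  ⇒ ω_c¹/ω_r¹ = 81/116
Stage 2: N_ring = 37 + 2·15 = 67
Stage 2: 37(ω_s−ω_c) = −67(ω_r−ω_c),  ω_s=0, ω_r=1
Stage 2: 37(0−ω_c) = −67(1−ω_c)  ⇒  104ω_c = 67  ⇒  ω_c = 67/104
  ⇒ ω_c²/ω_r² = 67/104
Coupling ω_r² = ω_c¹ ⇒ overall = 81/116 × 67/104 = 5427/12064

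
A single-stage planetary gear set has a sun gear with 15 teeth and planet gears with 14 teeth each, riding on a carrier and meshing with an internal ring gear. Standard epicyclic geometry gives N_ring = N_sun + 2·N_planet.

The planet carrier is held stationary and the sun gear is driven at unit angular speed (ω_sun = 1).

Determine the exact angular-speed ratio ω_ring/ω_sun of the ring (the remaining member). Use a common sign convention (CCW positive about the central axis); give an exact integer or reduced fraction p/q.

N_ring = 15 + 2·14 = 43
15(ω_s−ω_c) = −43(ω_r−ω_c),  ω_c=0, ω_s=1
ω_r = 0 − (15/43)(1−0) = -15/43
ω_r/ω_s = -15/43

-15/43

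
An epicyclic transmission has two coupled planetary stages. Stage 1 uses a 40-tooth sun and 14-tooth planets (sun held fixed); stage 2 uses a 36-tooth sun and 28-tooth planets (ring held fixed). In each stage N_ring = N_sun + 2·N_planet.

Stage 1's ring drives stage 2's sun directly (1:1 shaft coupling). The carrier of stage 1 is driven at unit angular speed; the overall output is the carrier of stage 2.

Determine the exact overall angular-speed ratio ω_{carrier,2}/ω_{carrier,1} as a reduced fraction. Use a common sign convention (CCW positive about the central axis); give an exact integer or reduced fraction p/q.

Stage 1: N_ring = 40 + 2·14 = 68
Stage 1: 40(ω_s−ω_c) = −68(ω_r−ω_c),  ω_s=0, ω_c=1
Stage 1: ω_r = 1 − (40/68)(0−1) = 27/17
  ⇒ ω_r¹/ω_c¹ = 27/17
Stage 2: N_ring = 36 + 2·28 = 92
Stage 2: 36(ω_s−ω_c) = −92(ω_r−ω_c),  ω_r=0, ω_s=1
Stage 2: 36(1−ω_c) = −92(0−ω_c)  ⇒  128ω_c = 36  ⇒  ω_c = 9/32
  ⇒ ω_c²/ω_s² = 9/32
Coupling ω_s² = ω_r¹ ⇒ overall = 27/17 × 9/32 = 243/544

243/544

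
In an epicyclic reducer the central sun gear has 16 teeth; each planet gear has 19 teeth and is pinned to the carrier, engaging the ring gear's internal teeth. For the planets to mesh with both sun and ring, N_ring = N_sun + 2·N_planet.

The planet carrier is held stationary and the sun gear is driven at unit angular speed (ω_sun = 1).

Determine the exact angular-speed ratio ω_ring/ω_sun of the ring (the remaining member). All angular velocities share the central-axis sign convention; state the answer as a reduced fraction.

N_ring = 16 + 2·19 = 54
16(ω_s−ω_c) = −54(ω_r−ω_c),  ω_c=0, ω_s=1
ω_r = 0 − (16/54)(1−0) = -8/27
ω_r/ω_s = -8/27

-8/27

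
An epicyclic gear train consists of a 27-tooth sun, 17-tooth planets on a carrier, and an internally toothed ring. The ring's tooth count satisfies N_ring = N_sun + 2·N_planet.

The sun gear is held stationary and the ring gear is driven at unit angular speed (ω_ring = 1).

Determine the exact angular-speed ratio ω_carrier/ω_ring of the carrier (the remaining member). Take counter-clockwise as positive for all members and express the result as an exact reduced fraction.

61/88

N_ring = 27 + 2·17 = 61
27(ω_s−ω_c) = −61(ω_r−ω_c),  ω_s=0, ω_r=1
27(0−ω_c) = −61(1−ω_c)  ⇒  88ω_c = 61  ⇒  ω_c = 61/88
ω_c/ω_r = 61/88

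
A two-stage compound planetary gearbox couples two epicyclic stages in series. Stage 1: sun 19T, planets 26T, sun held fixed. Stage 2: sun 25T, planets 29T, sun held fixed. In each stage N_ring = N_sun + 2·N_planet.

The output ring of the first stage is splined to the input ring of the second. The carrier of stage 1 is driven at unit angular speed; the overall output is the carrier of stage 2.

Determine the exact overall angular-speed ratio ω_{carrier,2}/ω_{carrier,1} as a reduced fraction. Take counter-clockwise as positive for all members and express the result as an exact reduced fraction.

Stage 1: N_ring = 19 + 2·26 = 71
Stage 1: 19(ω_s−ω_c) = −71(ω_r−ω_c),  ω_s=0, ω_c=1
Stage 1: ω_r = 1 − (19/71)(0−1) = 90/71
  ⇒ ω_r¹/ω_c¹ = 90/71
Stage 2: N_ring = 25 + 2·29 = 83
Stage 2: 25(ω_s−ω_c) = −83(ω_r−ω_c),  ω_s=0, ω_r=1
Stage 2: 25(0−ω_c) = −83(1−ω_c)  ⇒  108ω_c = 83  ⇒  ω_c = 83/108
  ⇒ ω_c²/ω_r² = 83/108
Coupling ω_r² = ω_r¹ ⇒ overall = 90/71 × 83/108 = 415/426

415/426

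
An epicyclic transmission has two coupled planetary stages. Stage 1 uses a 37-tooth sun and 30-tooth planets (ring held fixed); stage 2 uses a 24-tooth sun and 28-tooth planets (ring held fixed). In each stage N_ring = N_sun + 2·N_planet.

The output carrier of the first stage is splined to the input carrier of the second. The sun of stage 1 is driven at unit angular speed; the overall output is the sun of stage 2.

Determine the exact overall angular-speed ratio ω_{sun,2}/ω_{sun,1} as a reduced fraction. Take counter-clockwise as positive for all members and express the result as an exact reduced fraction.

481/402

Stage 1: N_ring = 37 + 2·30 = 97
Stage 1: 37(ω_s−ω_c) = −97(ω_r−ω_c),  ω_r=0, ω_s=1
Stage 1: 37(1−ω_c) = −97(0−ω_c)  ⇒  134ω_c = 37  ⇒  ω_c = 37/134
  ⇒ ω_c¹/ω_s¹ = 37/134
Stage 2: N_ring = 24 + 2·28 = 80
Stage 2: 24(ω_s−ω_c) = −80(ω_r−ω_c),  ω_r=0, ω_c=1
Stage 2: ω_s = 1 − (80/24)(0−1) = 13/3
  ⇒ ω_s²/ω_c² = 13/3
Coupling ω_c² = ω_c¹ ⇒ overall = 37/134 × 13/3 = 481/402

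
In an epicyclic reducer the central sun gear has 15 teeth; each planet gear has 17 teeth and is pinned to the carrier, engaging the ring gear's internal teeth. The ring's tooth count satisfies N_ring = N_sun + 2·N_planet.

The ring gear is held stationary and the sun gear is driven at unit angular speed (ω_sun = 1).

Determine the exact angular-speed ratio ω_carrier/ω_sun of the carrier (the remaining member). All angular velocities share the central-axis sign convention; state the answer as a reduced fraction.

N_ring = 15 + 2·17 = 49
15(ω_s−ω_c) = −49(ω_r−ω_c),  ω_r=0, ω_s=1
15(1−ω_c) = −49(0−ω_c)  ⇒  64ω_c = 15  ⇒  ω_c = 15/64
ω_c/ω_s = 15/64

15/64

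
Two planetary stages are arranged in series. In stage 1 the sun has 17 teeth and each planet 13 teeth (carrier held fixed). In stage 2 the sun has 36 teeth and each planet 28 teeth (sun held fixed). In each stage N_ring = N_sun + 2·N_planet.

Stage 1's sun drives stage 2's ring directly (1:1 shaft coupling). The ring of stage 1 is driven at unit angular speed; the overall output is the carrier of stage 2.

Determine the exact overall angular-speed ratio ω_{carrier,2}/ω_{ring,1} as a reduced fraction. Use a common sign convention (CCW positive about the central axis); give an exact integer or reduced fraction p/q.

-989/544

Stage 1: N_ring = 17 + 2·13 = 43
Stage 1: 17(ω_s−ω_c) = −43(ω_r−ω_c),  ω_c=0, ω_r=1
Stage 1: ω_s = 0 − (43/17)(1−0) = -43/17
  ⇒ ω_s¹/ω_r¹ = -43/17
Stage 2: N_ring = 36 + 2·28 = 92
Stage 2: 36(ω_s−ω_c) = −92(ω_r−ω_c),  ω_s=0, ω_r=1
Stage 2: 36(0−ω_c) = −92(1−ω_c)  ⇒  128ω_c = 92  ⇒  ω_c = 23/32
  ⇒ ω_c²/ω_r² = 23/32
Coupling ω_r² = ω_s¹ ⇒ overall = -43/17 × 23/32 = -989/544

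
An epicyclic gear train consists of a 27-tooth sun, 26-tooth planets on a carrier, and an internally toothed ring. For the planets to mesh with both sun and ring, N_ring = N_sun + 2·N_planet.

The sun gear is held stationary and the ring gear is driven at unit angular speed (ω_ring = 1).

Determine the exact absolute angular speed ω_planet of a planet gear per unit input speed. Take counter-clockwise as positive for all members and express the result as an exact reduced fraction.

N_ring = 27 + 2·26 = 79
27(ω_s−ω_c) = −79(ω_r−ω_c),  ω_s=0, ω_r=1
27(0−ω_c) = −79(1−ω_c)  ⇒  106ω_c = 79  ⇒  ω_c = 79/106
sun–planet: 27·(0−79/106) = −26·(ω_p−ω_c)  ⇒  ω_p−ω_c = −(27/26)·(-79/106) = 2133/2756
ω_p = 79/106 + 2133/2756 = 79/52

79/52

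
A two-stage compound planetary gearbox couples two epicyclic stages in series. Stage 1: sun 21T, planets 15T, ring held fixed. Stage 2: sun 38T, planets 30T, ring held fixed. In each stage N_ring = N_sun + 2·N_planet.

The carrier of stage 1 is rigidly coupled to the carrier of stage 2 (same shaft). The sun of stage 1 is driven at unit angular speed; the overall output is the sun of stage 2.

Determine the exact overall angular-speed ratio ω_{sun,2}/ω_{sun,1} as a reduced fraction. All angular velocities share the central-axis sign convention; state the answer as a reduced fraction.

119/114

Stage 1: N_ring = 21 + 2·15 = 51
Stage 1: 21(ω_s−ω_c) = −51(ω_r−ω_c),  ω_r=0, ω_s=1
Stage 1: 21(1−ω_c) = −51(0−ω_c)  ⇒  72ω_c = 21  ⇒  ω_c = 7/24
  ⇒ ω_c¹/ω_s¹ = 7/24
Stage 2: N_ring = 38 + 2·30 = 98
Stage 2: 38(ω_s−ω_c) = −98(ω_r−ω_c),  ω_r=0, ω_c=1
Stage 2: ω_s = 1 − (98/38)(0−1) = 68/19
  ⇒ ω_s²/ω_c² = 68/19
Coupling ω_c² = ω_c¹ ⇒ overall = 7/24 × 68/19 = 119/114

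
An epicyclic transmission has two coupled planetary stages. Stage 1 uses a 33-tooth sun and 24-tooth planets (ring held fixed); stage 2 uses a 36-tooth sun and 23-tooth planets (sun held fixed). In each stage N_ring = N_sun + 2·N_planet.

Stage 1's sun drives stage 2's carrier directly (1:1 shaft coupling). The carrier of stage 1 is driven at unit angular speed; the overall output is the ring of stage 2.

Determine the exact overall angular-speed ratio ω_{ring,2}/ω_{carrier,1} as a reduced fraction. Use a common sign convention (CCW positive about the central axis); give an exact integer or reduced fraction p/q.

Stage 1: N_ring = 33 + 2·24 = 81
Stage 1: 33(ω_s−ω_c) = −81(ω_r−ω_c),  ω_r=0, ω_c=1
Stage 1: ω_s = 1 − (81/33)(0−1) = 38/11
  ⇒ ω_s¹/ω_c¹ = 38/11
Stage 2: N_ring = 36 + 2·23 = 82
Stage 2: 36(ω_s−ω_c) = −82(ω_r−ω_c),  ω_s=0, ω_c=1
Stage 2: ω_r = 1 − (36/82)(0−1) = 59/41
  ⇒ ω_r²/ω_c² = 59/41
Coupling ω_c² = ω_s¹ ⇒ overall = 38/11 × 59/41 = 2242/451

2242/451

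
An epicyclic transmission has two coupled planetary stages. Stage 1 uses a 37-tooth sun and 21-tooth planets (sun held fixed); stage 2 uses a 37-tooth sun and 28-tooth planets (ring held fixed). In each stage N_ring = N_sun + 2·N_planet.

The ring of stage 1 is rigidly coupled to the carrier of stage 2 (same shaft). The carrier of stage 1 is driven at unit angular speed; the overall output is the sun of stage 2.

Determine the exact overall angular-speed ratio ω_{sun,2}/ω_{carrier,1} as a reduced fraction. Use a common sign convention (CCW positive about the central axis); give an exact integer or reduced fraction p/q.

15080/2923

Stage 1: N_ring = 37 + 2·21 = 79
Stage 1: 37(ω_s−ω_c) = −79(ω_r−ω_c),  ω_s=0, ω_c=1
Stage 1: ω_r = 1 − (37/79)(0−1) = 116/79
  ⇒ ω_r¹/ω_c¹ = 116/79
Stage 2: N_ring = 37 + 2·28 = 93
Stage 2: 37(ω_s−ω_c) = −93(ω_r−ω_c),  ω_r=0, ω_c=1
Stage 2: ω_s = 1 − (93/37)(0−1) = 130/37
  ⇒ ω_s²/ω_c² = 130/37
Coupling ω_c² = ω_r¹ ⇒ overall = 116/79 × 130/37 = 15080/2923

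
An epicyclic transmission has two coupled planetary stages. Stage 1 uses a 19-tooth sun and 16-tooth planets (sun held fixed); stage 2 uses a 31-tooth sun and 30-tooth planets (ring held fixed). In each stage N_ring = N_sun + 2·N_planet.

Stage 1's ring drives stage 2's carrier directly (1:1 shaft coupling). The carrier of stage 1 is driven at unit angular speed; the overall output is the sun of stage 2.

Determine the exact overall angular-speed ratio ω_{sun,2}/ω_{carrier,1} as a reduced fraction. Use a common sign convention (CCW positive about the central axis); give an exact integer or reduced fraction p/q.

8540/1581

Stage 1: N_ring = 19 + 2·16 = 51
Stage 1: 19(ω_s−ω_c) = −51(ω_r−ω_c),  ω_s=0, ω_c=1
Stage 1: ω_r = 1 − (19/51)(0−1) = 70/51
  ⇒ ω_r¹/ω_c¹ = 70/51
Stage 2: N_ring = 31 + 2·30 = 91
Stage 2: 31(ω_s−ω_c) = −91(ω_r−ω_c),  ω_r=0, ω_c=1
Stage 2: ω_s = 1 − (91/31)(0−1) = 122/31
  ⇒ ω_s²/ω_c² = 122/31
Coupling ω_c² = ω_r¹ ⇒ overall = 70/51 × 122/31 = 8540/1581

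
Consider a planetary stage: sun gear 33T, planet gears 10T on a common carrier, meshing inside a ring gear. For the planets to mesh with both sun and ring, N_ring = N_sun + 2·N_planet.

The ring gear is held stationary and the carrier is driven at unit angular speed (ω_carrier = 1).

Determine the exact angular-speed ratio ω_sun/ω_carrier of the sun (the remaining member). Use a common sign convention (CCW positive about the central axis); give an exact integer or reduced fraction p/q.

N_ring = 33 + 2·10 = 53
33(ω_s−ω_c) = −53(ω_r−ω_c),  ω_r=0, ω_c=1
ω_s = 1 − (53/33)(0−1) = 86/33
ω_s/ω_c = 86/33

86/33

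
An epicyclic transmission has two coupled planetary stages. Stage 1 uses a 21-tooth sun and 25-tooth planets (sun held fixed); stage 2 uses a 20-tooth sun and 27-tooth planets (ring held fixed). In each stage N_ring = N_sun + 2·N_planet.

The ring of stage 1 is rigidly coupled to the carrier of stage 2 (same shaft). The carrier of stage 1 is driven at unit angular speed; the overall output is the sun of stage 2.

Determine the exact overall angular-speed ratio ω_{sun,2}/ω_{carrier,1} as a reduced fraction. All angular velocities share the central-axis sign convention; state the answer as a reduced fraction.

Stage 1: N_ring = 21 + 2·25 = 71
Stage 1: 21(ω_s−ω_c) = −71(ω_r−ω_c),  ω_s=0, ω_c=1
Stage 1: ω_r = 1 − (21/71)(0−1) = 92/71
  ⇒ ω_r¹/ω_c¹ = 92/71
Stage 2: N_ring = 20 + 2·27 = 74
Stage 2: 20(ω_s−ω_c) = −74(ω_r−ω_c),  ω_r=0, ω_c=1
Stage 2: ω_s = 1 − (74/20)(0−1) = 47/10
  ⇒ ω_s²/ω_c² = 47/10
Coupling ω_c² = ω_r¹ ⇒ overall = 92/71 × 47/10 = 2162/355

2162/355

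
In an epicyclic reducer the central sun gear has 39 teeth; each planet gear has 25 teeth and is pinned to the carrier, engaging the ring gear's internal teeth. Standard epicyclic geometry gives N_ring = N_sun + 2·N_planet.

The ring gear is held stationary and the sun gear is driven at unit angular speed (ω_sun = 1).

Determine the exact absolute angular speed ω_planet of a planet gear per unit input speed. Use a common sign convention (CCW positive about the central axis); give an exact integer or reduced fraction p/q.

N_ring = 39 + 2·25 = 89
39(ω_s−ω_c) = −89(ω_r−ω_c),  ω_r=0, ω_s=1
39(1−ω_c) = −89(0−ω_c)  ⇒  128ω_c = 39  ⇒  ω_c = 39/128
sun–planet: 39·(1−39/128) = −25·(ω_p−ω_c)  ⇒  ω_p−ω_c = −(39/25)·(89/128) = -3471/3200
ω_p = 39/128 − 3471/3200 = -39/50

-39/50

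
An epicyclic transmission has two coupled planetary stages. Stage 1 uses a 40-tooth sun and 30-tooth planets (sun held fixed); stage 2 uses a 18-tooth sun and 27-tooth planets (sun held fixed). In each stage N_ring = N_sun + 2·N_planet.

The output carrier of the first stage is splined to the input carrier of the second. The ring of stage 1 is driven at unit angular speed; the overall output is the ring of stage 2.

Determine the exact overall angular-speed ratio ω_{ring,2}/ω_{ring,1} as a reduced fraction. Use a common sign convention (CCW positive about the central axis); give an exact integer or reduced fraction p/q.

25/28

Stage 1: N_ring = 40 + 2·30 = 100
Stage 1: 40(ω_s−ω_c) = −100(ω_r−ω_c),  ω_s=0, ω_r=1
Stage 1: 40(0−ω_c) = −100(1−ω_c)  ⇒  140ω_c = 100  ⇒  ω_c = 5/7
  ⇒ ω_c¹/ω_r¹ = 5/7
Stage 2: N_ring = 18 + 2·27 = 72
Stage 2: 18(ω_s−ω_c) = −72(ω_r−ω_c),  ω_s=0, ω_c=1
Stage 2: ω_r = 1 − (18/72)(0−1) = 5/4
  ⇒ ω_r²/ω_c² = 5/4
Coupling ω_c² = ω_c¹ ⇒ overall = 5/7 × 5/4 = 25/28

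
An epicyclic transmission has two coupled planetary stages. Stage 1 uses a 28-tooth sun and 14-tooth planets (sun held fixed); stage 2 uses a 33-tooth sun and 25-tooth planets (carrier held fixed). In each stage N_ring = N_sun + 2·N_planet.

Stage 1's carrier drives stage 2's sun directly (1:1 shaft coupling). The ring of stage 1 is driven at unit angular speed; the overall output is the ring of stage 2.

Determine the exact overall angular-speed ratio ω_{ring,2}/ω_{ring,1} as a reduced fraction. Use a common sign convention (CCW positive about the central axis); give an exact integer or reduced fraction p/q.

Stage 1: N_ring = 28 + 2·14 = 56
Stage 1: 28(ω_s−ω_c) = −56(ω_r−ω_c),  ω_s=0, ω_r=1
Stage 1: 28(0−ω_c) = −56(1−ω_c)  ⇒  84ω_c = 56  ⇒  ω_c = 2/3
  ⇒ ω_c¹/ω_r¹ = 2/3
Stage 2: N_ring = 33 + 2·25 = 83
Stage 2: 33(ω_s−ω_c) = −83(ω_r−ω_c),  ω_c=0, ω_s=1
Stage 2: ω_r = 0 − (33/83)(1−0) = -33/83
  ⇒ ω_r²/ω_s² = -33/83
Coupling ω_s² = ω_c¹ ⇒ overall = 2/3 × -33/83 = -22/83

-22/83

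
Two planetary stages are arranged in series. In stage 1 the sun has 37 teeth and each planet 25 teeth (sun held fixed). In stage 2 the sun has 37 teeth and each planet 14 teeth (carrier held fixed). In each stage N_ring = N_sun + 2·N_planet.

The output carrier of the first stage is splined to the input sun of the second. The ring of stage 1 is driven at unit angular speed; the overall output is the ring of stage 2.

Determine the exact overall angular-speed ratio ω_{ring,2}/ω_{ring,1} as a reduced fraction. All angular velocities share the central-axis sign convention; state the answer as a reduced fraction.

-3219/8060

Stage 1: N_ring = 37 + 2·25 = 87
Stage 1: 37(ω_s−ω_c) = −87(ω_r−ω_c),  ω_s=0, ω_r=1
Stage 1: 37(0−ω_c) = −87(1−ω_c)  ⇒  124ω_c = 87  ⇒  ω_c = 87/124
  ⇒ ω_c¹/ω_r¹ = 87/124
Stage 2: N_ring = 37 + 2·14 = 65
Stage 2: 37(ω_s−ω_c) = −65(ω_r−ω_c),  ω_c=0, ω_s=1
Stage 2: ω_r = 0 − (37/65)(1−0) = -37/65
  ⇒ ω_r²/ω_s² = -37/65
Coupling ω_s² = ω_c¹ ⇒ overall = 87/124 × -37/65 = -3219/8060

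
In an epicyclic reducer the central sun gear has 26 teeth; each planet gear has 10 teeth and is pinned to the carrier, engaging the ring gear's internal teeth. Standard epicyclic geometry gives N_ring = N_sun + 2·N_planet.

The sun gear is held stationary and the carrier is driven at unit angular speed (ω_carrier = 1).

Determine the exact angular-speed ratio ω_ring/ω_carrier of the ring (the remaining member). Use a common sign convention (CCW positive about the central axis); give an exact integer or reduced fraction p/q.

36/23

N_ring = 26 + 2·10 = 46
26(ω_s−ω_c) = −46(ω_r−ω_c),  ω_s=0, ω_c=1
ω_r = 1 − (26/46)(0−1) = 36/23
ω_r/ω_c = 36/23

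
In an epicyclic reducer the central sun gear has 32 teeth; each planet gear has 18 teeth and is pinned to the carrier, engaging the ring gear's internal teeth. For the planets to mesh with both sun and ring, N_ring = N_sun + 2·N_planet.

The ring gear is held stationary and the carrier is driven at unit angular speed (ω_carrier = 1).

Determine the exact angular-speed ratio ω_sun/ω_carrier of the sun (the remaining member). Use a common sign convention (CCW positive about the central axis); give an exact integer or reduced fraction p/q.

25/8

N_ring = 32 + 2·18 = 68
32(ω_s−ω_c) = −68(ω_r−ω_c),  ω_r=0, ω_c=1
ω_s = 1 − (68/32)(0−1) = 25/8
ω_s/ω_c = 25/8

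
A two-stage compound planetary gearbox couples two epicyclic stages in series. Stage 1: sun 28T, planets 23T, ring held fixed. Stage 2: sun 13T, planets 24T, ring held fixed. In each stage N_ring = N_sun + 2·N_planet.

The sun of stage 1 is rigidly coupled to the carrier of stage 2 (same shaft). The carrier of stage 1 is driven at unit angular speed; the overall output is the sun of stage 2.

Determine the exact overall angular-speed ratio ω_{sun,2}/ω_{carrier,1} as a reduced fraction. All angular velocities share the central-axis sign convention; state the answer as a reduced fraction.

Stage 1: N_ring = 28 + 2·23 = 74
Stage 1: 28(ω_s−ω_c) = −74(ω_r−ω_c),  ω_r=0, ω_c=1
Stage 1: ω_s = 1 − (74/28)(0−1) = 51/14
  ⇒ ω_s¹/ω_c¹ = 51/14
Stage 2: N_ring = 13 + 2·24 = 61
Stage 2: 13(ω_s−ω_c) = −61(ω_r−ω_c),  ω_r=0, ω_c=1
Stage 2: ω_s = 1 − (61/13)(0−1) = 74/13
  ⇒ ω_s²/ω_c² = 74/13
Coupling ω_c² = ω_s¹ ⇒ overall = 51/14 × 74/13 = 1887/91

1887/91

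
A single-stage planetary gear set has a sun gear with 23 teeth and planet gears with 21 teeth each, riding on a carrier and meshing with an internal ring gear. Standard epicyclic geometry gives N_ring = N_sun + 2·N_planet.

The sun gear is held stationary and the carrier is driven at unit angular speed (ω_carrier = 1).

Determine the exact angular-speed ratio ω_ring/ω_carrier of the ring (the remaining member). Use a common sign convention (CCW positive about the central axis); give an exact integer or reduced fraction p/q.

N_ring = 23 + 2·21 = 65
23(ω_s−ω_c) = −65(ω_r−ω_c),  ω_s=0, ω_c=1
ω_r = 1 − (23/65)(0−1) = 88/65
ω_r/ω_c = 88/65

88/65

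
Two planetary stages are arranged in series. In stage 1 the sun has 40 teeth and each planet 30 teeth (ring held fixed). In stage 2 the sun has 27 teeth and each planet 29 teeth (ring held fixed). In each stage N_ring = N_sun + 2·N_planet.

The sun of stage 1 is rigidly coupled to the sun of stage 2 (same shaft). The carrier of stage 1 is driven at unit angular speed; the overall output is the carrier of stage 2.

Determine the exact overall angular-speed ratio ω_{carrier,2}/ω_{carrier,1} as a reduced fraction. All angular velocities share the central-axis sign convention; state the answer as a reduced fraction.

Stage 1: N_ring = 40 + 2·30 = 100
Stage 1: 40(ω_s−ω_c) = −100(ω_r−ω_c),  ω_r=0, ω_c=1
Stage 1: ω_s = 1 − (100/40)(0−1) = 7/2
  ⇒ ω_s¹/ω_c¹ = 7/2
Stage 2: N_ring = 27 + 2·29 = 85
Stage 2: 27(ω_s−ω_c) = −85(ω_r−ω_c),  ω_r=0, ω_s=1
Stage 2: 27(1−ω_c) = −85(0−ω_c)  ⇒  112ω_c = 27  ⇒  ω_c = 27/112
  ⇒ ω_c²/ω_s² = 27/112
Coupling ω_s² = ω_s¹ ⇒ overall = 7/2 × 27/112 = 27/32

27/32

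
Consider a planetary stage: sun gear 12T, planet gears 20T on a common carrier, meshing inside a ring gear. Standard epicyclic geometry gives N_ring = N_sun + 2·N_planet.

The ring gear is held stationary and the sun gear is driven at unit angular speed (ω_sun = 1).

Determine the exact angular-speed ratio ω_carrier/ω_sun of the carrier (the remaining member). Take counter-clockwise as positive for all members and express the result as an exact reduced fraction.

N_ring = 12 + 2·20 = 52
12(ω_s−ω_c) = −52(ω_r−ω_c),  ω_r=0, ω_s=1
12(1−ω_c) = −52(0−ω_c)  ⇒  64ω_c = 12  ⇒  ω_c = 3/16
ω_c/ω_s = 3/16

3/16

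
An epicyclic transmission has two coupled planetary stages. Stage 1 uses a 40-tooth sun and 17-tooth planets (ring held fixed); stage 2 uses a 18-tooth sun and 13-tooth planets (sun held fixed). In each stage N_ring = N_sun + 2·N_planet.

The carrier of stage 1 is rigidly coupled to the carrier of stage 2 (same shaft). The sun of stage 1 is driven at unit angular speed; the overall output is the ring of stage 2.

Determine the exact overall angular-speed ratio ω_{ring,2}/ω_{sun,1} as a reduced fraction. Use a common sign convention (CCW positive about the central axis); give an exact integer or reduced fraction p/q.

Stage 1: N_ring = 40 + 2·17 = 74
Stage 1: 40(ω_s−ω_c) = −74(ω_r−ω_c),  ω_r=0, ω_s=1
Stage 1: 40(1−ω_c) = −74(0−ω_c)  ⇒  114ω_c = 40  ⇒  ω_c = 20/57
  ⇒ ω_c¹/ω_s¹ = 20/57
Stage 2: N_ring = 18 + 2·13 = 44
Stage 2: 18(ω_s−ω_c) = −44(ω_r−ω_c),  ω_s=0, ω_c=1
Stage 2: ω_r = 1 − (18/44)(0−1) = 31/22
  ⇒ ω_r²/ω_c² = 31/22
Coupling ω_c² = ω_c¹ ⇒ overall = 20/57 × 31/22 = 310/627

310/627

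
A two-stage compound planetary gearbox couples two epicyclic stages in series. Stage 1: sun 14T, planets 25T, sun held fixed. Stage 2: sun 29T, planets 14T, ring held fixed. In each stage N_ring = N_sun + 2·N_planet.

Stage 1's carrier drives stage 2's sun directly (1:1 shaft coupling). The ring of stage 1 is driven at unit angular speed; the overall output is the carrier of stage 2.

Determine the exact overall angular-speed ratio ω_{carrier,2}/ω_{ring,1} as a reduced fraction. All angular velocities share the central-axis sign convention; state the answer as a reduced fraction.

Stage 1: N_ring = 14 + 2·25 = 64
Stage 1: 14(ω_s−ω_c) = −64(ω_r−ω_c),  ω_s=0, ω_r=1
Stage 1: 14(0−ω_c) = −64(1−ω_c)  ⇒  78ω_c = 64  ⇒  ω_c = 32/39
  ⇒ ω_c¹/ω_r¹ = 32/39
Stage 2: N_ring = 29 + 2·14 = 57
Stage 2: 29(ω_s−ω_c) = −57(ω_r−ω_c),  ω_r=0, ω_s=1
Stage 2: 29(1−ω_c) = −57(0−ω_c)  ⇒  86ω_c = 29  ⇒  ω_c = 29/86
  ⇒ ω_c²/ω_s² = 29/86
Coupling ω_s² = ω_c¹ ⇒ overall = 32/39 × 29/86 = 464/1677

464/1677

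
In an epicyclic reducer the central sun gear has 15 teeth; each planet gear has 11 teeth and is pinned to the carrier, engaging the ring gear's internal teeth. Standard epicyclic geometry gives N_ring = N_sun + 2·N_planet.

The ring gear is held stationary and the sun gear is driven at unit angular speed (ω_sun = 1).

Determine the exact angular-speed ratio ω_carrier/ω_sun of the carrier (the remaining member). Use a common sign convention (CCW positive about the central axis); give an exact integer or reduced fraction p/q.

15/52

N_ring = 15 + 2·11 = 37
15(ω_s−ω_c) = −37(ω_r−ω_c),  ω_r=0, ω_s=1
15(1−ω_c) = −37(0−ω_c)  ⇒  52ω_c = 15  ⇒  ω_c = 15/52
ω_c/ω_s = 15/52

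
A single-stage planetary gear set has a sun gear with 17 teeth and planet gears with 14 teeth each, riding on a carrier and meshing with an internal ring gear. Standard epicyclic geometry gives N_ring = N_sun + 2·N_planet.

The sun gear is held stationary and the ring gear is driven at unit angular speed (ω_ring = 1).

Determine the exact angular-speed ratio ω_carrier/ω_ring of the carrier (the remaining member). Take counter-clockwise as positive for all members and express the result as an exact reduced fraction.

N_ring = 17 + 2·14 = 45
17(ω_s−ω_c) = −45(ω_r−ω_c),  ω_s=0, ω_r=1
17(0−ω_c) = −45(1−ω_c)  ⇒  62ω_c = 45  ⇒  ω_c = 45/62
ω_c/ω_r = 45/62

45/62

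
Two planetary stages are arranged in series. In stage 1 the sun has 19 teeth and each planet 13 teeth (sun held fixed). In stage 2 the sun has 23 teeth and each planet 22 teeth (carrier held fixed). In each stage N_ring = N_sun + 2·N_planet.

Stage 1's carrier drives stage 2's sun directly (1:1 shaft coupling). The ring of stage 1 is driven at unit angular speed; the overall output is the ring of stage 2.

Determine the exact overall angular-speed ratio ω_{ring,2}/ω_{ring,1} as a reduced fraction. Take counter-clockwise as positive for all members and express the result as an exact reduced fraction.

-1035/4288

Stage 1: N_ring = 19 + 2·13 = 45
Stage 1: 19(ω_s−ω_c) = −45(ω_r−ω_c),  ω_s=0, ω_r=1
Stage 1: 19(0−ω_c) = −45(1−ω_c)  ⇒  64ω_c = 45  ⇒  ω_c = 45/64
  ⇒ ω_c¹/ω_r¹ = 45/64
Stage 2: N_ring = 23 + 2·22 = 67
Stage 2: 23(ω_s−ω_c) = −67(ω_r−ω_c),  ω_c=0, ω_s=1
Stage 2: ω_r = 0 − (23/67)(1−0) = -23/67
  ⇒ ω_r²/ω_s² = -23/67
Coupling ω_s² = ω_c¹ ⇒ overall = 45/64 × -23/67 = -1035/4288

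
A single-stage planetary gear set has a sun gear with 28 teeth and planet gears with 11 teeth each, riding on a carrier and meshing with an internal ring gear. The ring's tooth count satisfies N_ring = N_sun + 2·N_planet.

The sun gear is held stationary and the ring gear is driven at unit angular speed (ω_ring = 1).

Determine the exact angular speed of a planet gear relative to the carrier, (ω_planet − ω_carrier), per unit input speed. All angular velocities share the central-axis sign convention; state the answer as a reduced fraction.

N_ring = 28 + 2·11 = 50
28(ω_s−ω_c) = −50(ω_r−ω_c),  ω_s=0, ω_r=1
28(0−ω_c) = −50(1−ω_c)  ⇒  78ω_c = 50  ⇒  ω_c = 25/39
sun–planet: 28·(0−25/39) = −11·(ω_p−ω_c)  ⇒  ω_p−ω_c = −(28/11)·(-25/39) = 700/429

700/429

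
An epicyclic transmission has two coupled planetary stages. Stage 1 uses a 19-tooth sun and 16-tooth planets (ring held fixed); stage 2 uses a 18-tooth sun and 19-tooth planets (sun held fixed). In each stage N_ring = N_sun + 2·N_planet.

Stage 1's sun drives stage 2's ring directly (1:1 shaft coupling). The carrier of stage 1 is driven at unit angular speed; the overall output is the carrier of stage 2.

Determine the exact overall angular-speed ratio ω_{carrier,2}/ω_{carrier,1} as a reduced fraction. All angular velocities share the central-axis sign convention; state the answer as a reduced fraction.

Stage 1: N_ring = 19 + 2·16 = 51
Stage 1: 19(ω_s−ω_c) = −51(ω_r−ω_c),  ω_r=0, ω_c=1
Stage 1: ω_s = 1 − (51/19)(0−1) = 70/19
  ⇒ ω_s¹/ω_c¹ = 70/19
Stage 2: N_ring = 18 + 2·19 = 56
Stage 2: 18(ω_s−ω_c) = −56(ω_r−ω_c),  ω_s=0, ω_r=1
Stage 2: 18(0−ω_c) = −56(1−ω_c)  ⇒  74ω_c = 56  ⇒  ω_c = 28/37
  ⇒ ω_c²/ω_r² = 28/37
Coupling ω_r² = ω_s¹ ⇒ overall = 70/19 × 28/37 = 1960/703

1960/703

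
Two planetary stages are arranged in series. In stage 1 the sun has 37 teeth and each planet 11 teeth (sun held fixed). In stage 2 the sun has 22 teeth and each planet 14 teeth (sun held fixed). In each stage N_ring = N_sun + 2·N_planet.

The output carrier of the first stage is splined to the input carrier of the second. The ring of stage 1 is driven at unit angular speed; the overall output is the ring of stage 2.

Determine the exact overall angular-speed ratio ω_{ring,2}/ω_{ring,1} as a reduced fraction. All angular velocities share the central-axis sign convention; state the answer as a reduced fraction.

Stage 1: N_ring = 37 + 2·11 = 59
Stage 1: 37(ω_s−ω_c) = −59(ω_r−ω_c),  ω_s=0, ω_r=1
Stage 1: 37(0−ω_c) = −59(1−ω_c)  ⇒  96ω_c = 59  ⇒  ω_c = 59/96
  ⇒ ω_c¹/ω_r¹ = 59/96
Stage 2: N_ring = 22 + 2·14 = 50
Stage 2: 22(ω_s−ω_c) = −50(ω_r−ω_c),  ω_s=0, ω_c=1
Stage 2: ω_r = 1 − (22/50)(0−1) = 36/25
  ⇒ ω_r²/ω_c² = 36/25
Coupling ω_c² = ω_c¹ ⇒ overall = 59/96 × 36/25 = 177/200

177/200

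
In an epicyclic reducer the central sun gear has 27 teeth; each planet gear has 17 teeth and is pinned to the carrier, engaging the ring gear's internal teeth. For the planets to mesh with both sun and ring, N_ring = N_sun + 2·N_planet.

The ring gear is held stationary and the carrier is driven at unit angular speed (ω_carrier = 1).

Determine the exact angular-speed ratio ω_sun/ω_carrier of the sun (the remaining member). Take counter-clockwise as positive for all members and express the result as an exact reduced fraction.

N_ring = 27 + 2·17 = 61
27(ω_s−ω_c) = −61(ω_r−ω_c),  ω_r=0, ω_c=1
ω_s = 1 − (61/27)(0−1) = 88/27
ω_s/ω_c = 88/27

88/27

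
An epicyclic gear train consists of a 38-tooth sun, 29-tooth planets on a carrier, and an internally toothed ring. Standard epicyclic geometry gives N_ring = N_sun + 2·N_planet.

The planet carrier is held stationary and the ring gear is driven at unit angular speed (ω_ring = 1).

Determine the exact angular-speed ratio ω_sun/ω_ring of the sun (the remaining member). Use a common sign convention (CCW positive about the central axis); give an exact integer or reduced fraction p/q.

-48/19

N_ring = 38 + 2·29 = 96
38(ω_s−ω_c) = −96(ω_r−ω_c),  ω_c=0, ω_r=1
ω_s = 0 − (96/38)(1−0) = -48/19
ω_s/ω_r = -48/19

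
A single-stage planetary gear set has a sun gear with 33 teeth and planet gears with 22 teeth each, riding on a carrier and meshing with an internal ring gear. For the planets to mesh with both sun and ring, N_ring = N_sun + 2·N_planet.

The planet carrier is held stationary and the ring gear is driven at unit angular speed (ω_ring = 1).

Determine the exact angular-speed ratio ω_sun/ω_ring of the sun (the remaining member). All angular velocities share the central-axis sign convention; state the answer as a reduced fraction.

N_ring = 33 + 2·22 = 77
33(ω_s−ω_c) = −77(ω_r−ω_c),  ω_c=0, ω_r=1
ω_s = 0 − (77/33)(1−0) = -7/3
ω_s/ω_r = -7/3

-7/3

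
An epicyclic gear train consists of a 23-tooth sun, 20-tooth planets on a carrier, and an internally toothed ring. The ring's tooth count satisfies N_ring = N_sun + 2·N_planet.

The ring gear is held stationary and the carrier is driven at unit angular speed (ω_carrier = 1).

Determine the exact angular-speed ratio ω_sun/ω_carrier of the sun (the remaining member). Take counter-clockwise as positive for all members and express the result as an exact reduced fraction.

86/23

N_ring = 23 + 2·20 = 63
23(ω_s−ω_c) = −63(ω_r−ω_c),  ω_r=0, ω_c=1
ω_s = 1 − (63/23)(0−1) = 86/23
ω_s/ω_c = 86/23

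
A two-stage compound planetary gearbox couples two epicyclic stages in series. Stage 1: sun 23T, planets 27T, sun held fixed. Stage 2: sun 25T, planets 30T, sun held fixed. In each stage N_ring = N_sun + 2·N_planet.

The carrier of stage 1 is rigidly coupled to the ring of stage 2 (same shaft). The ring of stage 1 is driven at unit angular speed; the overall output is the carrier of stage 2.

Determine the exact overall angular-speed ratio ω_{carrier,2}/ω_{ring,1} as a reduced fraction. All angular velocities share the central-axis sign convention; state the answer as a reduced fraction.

119/200

Stage 1: N_ring = 23 + 2·27 = 77
Stage 1: 23(ω_s−ω_c) = −77(ω_r−ω_c),  ω_s=0, ω_r=1
Stage 1: 23(0−ω_c) = −77(1−ω_c)  ⇒  100ω_c = 77  ⇒  ω_c = 77/100
  ⇒ ω_c¹/ω_r¹ = 77/100
Stage 2: N_ring = 25 + 2·30 = 85
Stage 2: 25(ω_s−ω_c) = −85(ω_r−ω_c),  ω_s=0, ω_r=1
Stage 2: 25(0−ω_c) = −85(1−ω_c)  ⇒  110ω_c = 85  ⇒  ω_c = 17/22
  ⇒ ω_c²/ω_r² = 17/22
Coupling ω_r² = ω_c¹ ⇒ overall = 77/100 × 17/22 = 119/200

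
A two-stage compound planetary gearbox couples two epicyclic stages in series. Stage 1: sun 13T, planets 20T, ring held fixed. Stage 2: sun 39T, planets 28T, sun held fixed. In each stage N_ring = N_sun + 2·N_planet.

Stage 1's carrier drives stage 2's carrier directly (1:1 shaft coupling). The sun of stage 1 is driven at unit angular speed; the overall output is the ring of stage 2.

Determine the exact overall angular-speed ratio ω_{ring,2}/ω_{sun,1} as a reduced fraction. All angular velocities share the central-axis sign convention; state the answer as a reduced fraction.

871/3135

Stage 1: N_ring = 13 + 2·20 = 53
Stage 1: 13(ω_s−ω_c) = −53(ω_r−ω_c),  ω_r=0, ω_s=1
Stage 1: 13(1−ω_c) = −53(0−ω_c)  ⇒  66ω_c = 13  ⇒  ω_c = 13/66
  ⇒ ω_c¹/ω_s¹ = 13/66
Stage 2: N_ring = 39 + 2·28 = 95
Stage 2: 39(ω_s−ω_c) = −95(ω_r−ω_c),  ω_s=0, ω_c=1
Stage 2: ω_r = 1 − (39/95)(0−1) = 134/95
  ⇒ ω_r²/ω_c² = 134/95
Coupling ω_c² = ω_c¹ ⇒ overall = 13/66 × 134/95 = 871/3135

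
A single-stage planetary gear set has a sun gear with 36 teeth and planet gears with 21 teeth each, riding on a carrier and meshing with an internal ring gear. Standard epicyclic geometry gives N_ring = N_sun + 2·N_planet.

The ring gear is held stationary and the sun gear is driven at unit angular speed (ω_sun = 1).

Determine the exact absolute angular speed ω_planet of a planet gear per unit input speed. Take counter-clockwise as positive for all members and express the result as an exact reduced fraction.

-6/7

N_ring = 36 + 2·21 = 78
36(ω_s−ω_c) = −78(ω_r−ω_c),  ω_r=0, ω_s=1
36(1−ω_c) = −78(0−ω_c)  ⇒  114ω_c = 36  ⇒  ω_c = 6/19
sun–planet: 36·(1−6/19) = −21·(ω_p−ω_c)  ⇒  ω_p−ω_c = −(36/21)·(13/19) = -156/133
ω_p = 6/19 − 156/133 = -6/7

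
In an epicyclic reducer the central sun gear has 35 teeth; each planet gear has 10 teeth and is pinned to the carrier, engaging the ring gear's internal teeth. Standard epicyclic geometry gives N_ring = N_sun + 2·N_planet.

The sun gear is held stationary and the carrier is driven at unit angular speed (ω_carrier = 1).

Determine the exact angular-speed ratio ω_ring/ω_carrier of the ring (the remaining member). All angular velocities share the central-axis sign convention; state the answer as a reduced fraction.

18/11

N_ring = 35 + 2·10 = 55
35(ω_s−ω_c) = −55(ω_r−ω_c),  ω_s=0, ω_c=1
ω_r = 1 − (35/55)(0−1) = 18/11
ω_r/ω_c = 18/11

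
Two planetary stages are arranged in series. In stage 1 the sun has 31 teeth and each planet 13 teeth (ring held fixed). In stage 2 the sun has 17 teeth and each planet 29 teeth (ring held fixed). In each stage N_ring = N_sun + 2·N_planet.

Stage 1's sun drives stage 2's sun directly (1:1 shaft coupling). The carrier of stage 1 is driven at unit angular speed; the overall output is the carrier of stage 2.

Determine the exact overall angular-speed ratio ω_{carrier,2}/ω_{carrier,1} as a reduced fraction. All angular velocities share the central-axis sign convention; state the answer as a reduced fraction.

374/713

Stage 1: N_ring = 31 + 2·13 = 57
Stage 1: 31(ω_s−ω_c) = −57(ω_r−ω_c),  ω_r=0, ω_c=1
Stage 1: ω_s = 1 − (57/31)(0−1) = 88/31
  ⇒ ω_s¹/ω_c¹ = 88/31
Stage 2: N_ring = 17 + 2·29 = 75
Stage 2: 17(ω_s−ω_c) = −75(ω_r−ω_c),  ω_r=0, ω_s=1
Stage 2: 17(1−ω_c) = −75(0−ω_c)  ⇒  92ω_c = 17  ⇒  ω_c = 17/92
  ⇒ ω_c²/ω_s² = 17/92
Coupling ω_s² = ω_s¹ ⇒ overall = 88/31 × 17/92 = 374/713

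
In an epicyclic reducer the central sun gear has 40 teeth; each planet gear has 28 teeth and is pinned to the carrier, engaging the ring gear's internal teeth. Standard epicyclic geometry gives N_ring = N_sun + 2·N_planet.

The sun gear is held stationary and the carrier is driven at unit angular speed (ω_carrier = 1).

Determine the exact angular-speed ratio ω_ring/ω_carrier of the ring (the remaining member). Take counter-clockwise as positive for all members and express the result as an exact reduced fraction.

N_ring = 40 + 2·28 = 96
40(ω_s−ω_c) = −96(ω_r−ω_c),  ω_s=0, ω_c=1
ω_r = 1 − (40/96)(0−1) = 17/12
ω_r/ω_c = 17/12

17/12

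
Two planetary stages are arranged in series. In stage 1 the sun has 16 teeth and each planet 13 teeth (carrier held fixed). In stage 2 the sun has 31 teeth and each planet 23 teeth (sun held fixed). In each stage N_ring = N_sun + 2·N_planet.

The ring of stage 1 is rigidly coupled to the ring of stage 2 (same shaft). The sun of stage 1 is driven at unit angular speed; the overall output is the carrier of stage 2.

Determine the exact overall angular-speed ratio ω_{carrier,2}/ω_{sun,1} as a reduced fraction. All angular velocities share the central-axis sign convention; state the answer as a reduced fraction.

Stage 1: N_ring = 16 + 2·13 = 42
Stage 1: 16(ω_s−ω_c) = −42(ω_r−ω_c),  ω_c=0, ω_s=1
Stage 1: ω_r = 0 − (16/42)(1−0) = -8/21
  ⇒ ω_r¹/ω_s¹ = -8/21
Stage 2: N_ring = 31 + 2·23 = 77
Stage 2: 31(ω_s−ω_c) = −77(ω_r−ω_c),  ω_s=0, ω_r=1
Stage 2: 31(0−ω_c) = −77(1−ω_c)  ⇒  108ω_c = 77  ⇒  ω_c = 77/108
  ⇒ ω_c²/ω_r² = 77/108
Coupling ω_r² = ω_r¹ ⇒ overall = -8/21 × 77/108 = -22/81

-22/81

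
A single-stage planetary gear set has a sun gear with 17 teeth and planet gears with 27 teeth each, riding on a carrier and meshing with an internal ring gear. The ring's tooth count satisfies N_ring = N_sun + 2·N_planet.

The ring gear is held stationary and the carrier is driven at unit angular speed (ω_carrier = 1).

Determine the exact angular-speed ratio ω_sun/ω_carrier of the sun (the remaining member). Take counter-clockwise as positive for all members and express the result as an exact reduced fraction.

N_ring = 17 + 2·27 = 71
17(ω_s−ω_c) = −71(ω_r−ω_c),  ω_r=0, ω_c=1
ω_s = 1 − (71/17)(0−1) = 88/17
ω_s/ω_c = 88/17

88/17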